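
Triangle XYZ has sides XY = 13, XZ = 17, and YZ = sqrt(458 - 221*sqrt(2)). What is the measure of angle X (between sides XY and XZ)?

By the inverse law of cosines: cos(X) = (XY² + XZ² - YZ²) / (2 × XY × XZ)
cos(X) = (13² + 17² - (sqrt(458 - 221*sqrt(2)))²) / (2 × 13 × 17)
cos(X) = (169 + 289 - (458 - 221*sqrt(2))) / 442
cos(X) = sqrt(2)/2
X = arccos(sqrt(2)/2) = 45°

45°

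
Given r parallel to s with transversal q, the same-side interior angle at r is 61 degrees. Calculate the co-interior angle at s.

Co-interior angles sum to 180: 180 - 61 = 119 degrees.

119 degrees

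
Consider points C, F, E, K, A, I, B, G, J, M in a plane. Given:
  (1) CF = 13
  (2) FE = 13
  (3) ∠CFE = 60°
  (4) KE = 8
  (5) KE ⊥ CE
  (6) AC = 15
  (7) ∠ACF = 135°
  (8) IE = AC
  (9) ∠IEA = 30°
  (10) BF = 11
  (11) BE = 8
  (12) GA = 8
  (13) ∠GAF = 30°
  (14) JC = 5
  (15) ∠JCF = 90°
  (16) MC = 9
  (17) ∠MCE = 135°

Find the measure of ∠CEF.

Step 1: By the law of cosines on triangle EFC: EC² = 13² + 13² − 2·13·13·cos(60°) = 169, so EC = 13.
Step 2: By the inverse law of cosines on triangle CEF: cos(∠CEF) = (13² + 13² − 13²) / (2·13·13) = 169/338 = 0.5, so ∠CEF = 60°.

Therefore, the measure of angle ∠CEF = 60°.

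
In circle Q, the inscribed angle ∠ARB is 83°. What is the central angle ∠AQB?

Central angle = 2 × 83° = 166° (inscribed angle theorem).

166°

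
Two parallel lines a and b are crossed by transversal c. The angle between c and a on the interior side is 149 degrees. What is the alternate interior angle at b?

Alternate interior angles formed by parallel lines and a transversal are equal.
The given angle is 149 degrees.
The alternate interior angle = 149 degrees.

149 degrees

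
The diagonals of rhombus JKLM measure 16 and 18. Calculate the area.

Area = (16 * 18) / 2 = 288 / 2 = 144

144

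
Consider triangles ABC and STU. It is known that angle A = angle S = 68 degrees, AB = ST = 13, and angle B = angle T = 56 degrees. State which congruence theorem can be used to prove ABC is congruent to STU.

The given information matches ASA: Two pairs of corresponding angles and the included side are equal (Angle-Side-Angle).

ASA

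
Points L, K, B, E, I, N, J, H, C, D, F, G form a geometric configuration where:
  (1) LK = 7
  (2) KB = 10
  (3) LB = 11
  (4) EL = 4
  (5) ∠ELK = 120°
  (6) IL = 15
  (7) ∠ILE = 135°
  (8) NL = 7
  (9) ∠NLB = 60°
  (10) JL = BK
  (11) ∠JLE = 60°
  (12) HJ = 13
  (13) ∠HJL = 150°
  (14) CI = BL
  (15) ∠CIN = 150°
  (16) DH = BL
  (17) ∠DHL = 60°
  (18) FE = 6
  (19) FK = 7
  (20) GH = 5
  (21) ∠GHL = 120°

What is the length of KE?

Step 1: By the law of cosines on triangle KLE: KE² = 7² + 4² − 2·7·4·cos(120°) = 93, so KE = √93.

Therefore, the length of KE = √93.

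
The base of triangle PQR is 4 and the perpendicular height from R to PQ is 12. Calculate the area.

A triangle's area is half the area of a rectangle with the same base and height.
Area = (1/2) * 4 * 12 = 24.

24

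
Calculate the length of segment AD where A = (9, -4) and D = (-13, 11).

The horizontal distance is |-13 - 9| = 22 and the vertical distance is |11 - -4| = 15.
By the Pythagorean theorem, d = sqrt(22^2 + 15^2) = sqrt(709).

sqrt(709)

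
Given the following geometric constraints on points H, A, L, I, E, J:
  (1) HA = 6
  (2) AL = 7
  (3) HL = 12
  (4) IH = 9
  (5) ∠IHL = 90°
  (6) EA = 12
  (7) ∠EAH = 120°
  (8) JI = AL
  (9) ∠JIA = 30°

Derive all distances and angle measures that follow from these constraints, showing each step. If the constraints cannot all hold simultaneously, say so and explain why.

The constraints are consistent.

From the given relations:
  JI = AL = 7

Step 1: From HA = 6, AE = 12, and ∠HAE = 120°, by the law of cosines:
  HE² = HA² + AE² - 2·HA·AE·cos(120°) = 36 + 144 + 72 = 252
  HE = 6·√7

Step 2: From LH = 12, HI = 9, and ∠LHI = 90°, by the law of cosines:
  LI² = LH² + HI² - 2·LH·HI·cos(90°) = 144 + 81 - 0 = 225
  LI = 15

Step 3: From HA = 6, HL = 12, AL = 7, by the inverse law of cosines:
  cos(∠AHL) = (HA² + HL² - AL²) / (2·HA·HL)
  ∠AHL = 24.53°

Step 4: From AH = 6, AL = 7, HL = 12, by the inverse law of cosines:
  cos(∠HAL) = (AH² + AL² - HL²) / (2·AH·AL)
  ∠HAL = 134.62°

Step 5: From LA = 7, LH = 12, AH = 6, by the inverse law of cosines:
  cos(∠ALH) = (LA² + LH² - AH²) / (2·LA·LH)
  ∠ALH = 20.85°

Step 6: From HA = 6, HE = 6·√7, AE = 12, by the inverse law of cosines:
  cos(∠AHE) = (HA² + HE² - AE²) / (2·HA·HE)
  ∠AHE = 40.89°

Step 7: From LH = 12, LI = 15, HI = 9, by the inverse law of cosines:
  cos(∠HLI) = (LH² + LI² - HI²) / (2·LH·LI)
  ∠HLI = 36.87°

Step 8: From IH = 9, IL = 15, HL = 12, by the inverse law of cosines:
  cos(∠HIL) = (IH² + IL² - HL²) / (2·IH·IL)
  ∠HIL = 53.13°

Step 9: From EA = 12, EH = 6·√7, AH = 6, by the inverse law of cosines:
  cos(∠AEH) = (EA² + EH² - AH²) / (2·EA·EH)
  ∠AEH = 19.11°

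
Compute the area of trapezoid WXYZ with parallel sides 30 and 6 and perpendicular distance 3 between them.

Area of a trapezoid = (base1 + base2) * height / 2
Area = (30 + 6) * 3 / 2
Area = 36 * 3 / 2
Area = 108 / 2
Area = 54

54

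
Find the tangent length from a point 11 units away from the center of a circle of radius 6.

The tangent, radius, and line from the external point to the center form a right triangle.
The right angle is where the tangent meets the radius.
By the Pythagorean theorem: tangent² + 6² = 11²
tangent² = 121 - 36 = 85
tangent = sqrt(85)

sqrt(85)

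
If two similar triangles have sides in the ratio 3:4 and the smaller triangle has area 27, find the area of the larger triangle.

The ratio of areas of similar triangles = (side ratio)^2.
Side ratio = 3:4, so area ratio = 9:16.
Area of the larger triangle / Area of the smaller triangle = 16/9
Area of the larger triangle = 27 * 16/9 = 48

48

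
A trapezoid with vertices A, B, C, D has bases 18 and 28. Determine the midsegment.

The midsegment of a trapezoid = (base1 + base2) / 2
midsegment = (18 + 28) / 2
midsegment = 46 / 2
midsegment = 23

23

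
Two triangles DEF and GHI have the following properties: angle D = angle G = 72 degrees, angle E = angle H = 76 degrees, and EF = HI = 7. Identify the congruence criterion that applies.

The given information provides:
angle D = angle G = 72 degrees, angle E = angle H = 76 degrees, and EF = HI = 7
This matches the AAS congruence theorem.
Two pairs of corresponding angles and a non-included side are equal (Angle-Angle-Side).

AAS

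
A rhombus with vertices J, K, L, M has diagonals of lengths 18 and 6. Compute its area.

Area = (18 * 6) / 2 = 108 / 2 = 54

54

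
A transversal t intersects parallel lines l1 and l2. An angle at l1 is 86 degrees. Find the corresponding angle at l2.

Corresponding angles formed by parallel lines and a transversal are equal.
The given angle is 86 degrees.
The corresponding angle = 86 degrees.

86 degrees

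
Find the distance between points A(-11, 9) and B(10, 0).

d = sqrt((21)^2 + (-9)^2) = sqrt(522) = 3*sqrt(58)

3*sqrt(58)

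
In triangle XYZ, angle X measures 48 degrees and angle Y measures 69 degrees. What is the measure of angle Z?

By the triangle angle sum property, the three interior angles of any triangle add up to 180°.
We know angle X = 48° and angle Y = 69°, so their sum is 117°.
Therefore angle Z = 180° - 117° = 63°.

63 degrees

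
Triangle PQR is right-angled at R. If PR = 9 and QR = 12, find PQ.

PQ = sqrt(9^2 + 12^2) = sqrt(225) = 15

15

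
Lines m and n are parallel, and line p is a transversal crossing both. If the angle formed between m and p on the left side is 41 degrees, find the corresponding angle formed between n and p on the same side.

Corresponding angles formed by parallel lines and a transversal are equal.
The given angle is 41 degrees.
The corresponding angle = 41 degrees.

41 degrees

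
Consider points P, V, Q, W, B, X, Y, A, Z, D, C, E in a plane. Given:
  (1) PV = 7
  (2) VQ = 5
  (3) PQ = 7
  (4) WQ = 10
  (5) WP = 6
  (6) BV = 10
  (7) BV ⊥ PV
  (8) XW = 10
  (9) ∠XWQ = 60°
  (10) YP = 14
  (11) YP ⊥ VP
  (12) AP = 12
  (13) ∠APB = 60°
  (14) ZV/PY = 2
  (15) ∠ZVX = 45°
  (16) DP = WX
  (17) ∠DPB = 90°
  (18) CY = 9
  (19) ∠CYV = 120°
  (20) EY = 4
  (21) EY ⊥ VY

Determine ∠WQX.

Step 1: By the law of cosines on triangle QWX: QX² = 10² + 10² − 2·10·10·cos(60°) = 100, so QX = 10.
Step 2: By the inverse law of cosines on triangle WQX: cos(∠WQX) = (10² + 10² − 10²) / (2·10·10) = 100/200 = 0.5, so ∠WQX = 60°.

Therefore, the measure of angle ∠WQX = 60°.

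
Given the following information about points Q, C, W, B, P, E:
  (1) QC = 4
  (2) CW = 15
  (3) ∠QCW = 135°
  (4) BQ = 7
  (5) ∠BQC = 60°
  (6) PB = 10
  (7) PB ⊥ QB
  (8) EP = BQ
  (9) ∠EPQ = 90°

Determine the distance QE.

From the given relations: EP = BQ = 7.
Step 1: By the law of cosines on triangle PBQ: PQ² = 10² + 7² − 2·10·7·cos(90°) = 149, so PQ = √149.
Step 2: By the law of cosines on triangle QPE: QE² = √149² + 7² − 2·√149·7·cos(90°) = 198, so QE = 3·√22.

Therefore, the length of QE = 3·√22.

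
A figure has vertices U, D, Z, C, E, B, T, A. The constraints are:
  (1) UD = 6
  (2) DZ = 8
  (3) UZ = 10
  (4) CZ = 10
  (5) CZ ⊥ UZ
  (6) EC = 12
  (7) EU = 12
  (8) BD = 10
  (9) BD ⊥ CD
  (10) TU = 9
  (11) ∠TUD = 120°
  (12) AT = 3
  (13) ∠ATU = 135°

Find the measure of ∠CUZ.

Step 1: By the law of cosines on triangle UZC: UC² = 10² + 10² − 2·10·10·cos(90°) = 200, so UC = 10·√2.
Step 2: By the inverse law of cosines on triangle CUZ: cos(∠CUZ) = ((10·√2)² + 10² − 10²) / (2·10·√2·10) = 200/282.84 = 0.7071, so ∠CUZ = 45°.

Therefore, the measure of angle ∠CUZ = 45°.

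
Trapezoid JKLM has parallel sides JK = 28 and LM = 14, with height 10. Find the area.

Area = (28 + 14) * 10 / 2 = 420 / 2 = 210

210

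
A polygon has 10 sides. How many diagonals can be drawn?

Total line segments between 10 vertices = C(10,2) = 45.
Subtract the 10 sides: 45 - 10 = 35 diagonals.

35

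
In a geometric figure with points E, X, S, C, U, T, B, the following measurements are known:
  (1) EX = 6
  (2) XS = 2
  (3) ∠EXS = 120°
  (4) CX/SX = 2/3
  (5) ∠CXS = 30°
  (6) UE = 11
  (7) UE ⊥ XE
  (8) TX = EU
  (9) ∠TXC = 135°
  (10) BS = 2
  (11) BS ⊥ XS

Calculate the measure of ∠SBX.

Step 1: By the law of cosines on triangle BSX: BX² = 2² + 2² − 2·2·2·cos(90°) = 8, so BX = 2·√2.
Step 2: By the inverse law of cosines on triangle SBX: cos(∠SBX) = (2² + (2·√2)² − 2²) / (2·2·2·√2) = 8/11.31 = 0.7071, so ∠SBX = 45°.

Therefore, the measure of angle ∠SBX = 45°.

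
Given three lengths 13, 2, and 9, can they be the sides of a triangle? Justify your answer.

Check the triangle inequality: 2 + 9 = 11 ≤ 13.
Since the sum of two sides does not exceed the third, no triangle can be formed.

No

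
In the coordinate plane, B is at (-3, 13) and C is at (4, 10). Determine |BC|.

d = sqrt((7)^2 + (-3)^2) = sqrt(58)

sqrt(58)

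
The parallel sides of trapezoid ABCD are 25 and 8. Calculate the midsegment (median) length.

The midsegment (median) of a trapezoid connects the midpoints of the non-parallel sides.
Its length is the average of the two bases: (25 + 8) / 2 = 33/2.

33/2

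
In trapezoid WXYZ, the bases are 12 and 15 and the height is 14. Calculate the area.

Area of a trapezoid = (base1 + base2) * height / 2
Area = (12 + 15) * 14 / 2
Area = 27 * 14 / 2
Area = 378 / 2
Area = 189

189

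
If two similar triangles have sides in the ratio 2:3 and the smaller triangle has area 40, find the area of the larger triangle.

The ratio of areas of similar triangles = (side ratio)^2.
Side ratio = 2:3, so area ratio = 4:9.
Area of the larger triangle / Area of the smaller triangle = 9/4
Area of the larger triangle = 40 * 9/4 = 90

90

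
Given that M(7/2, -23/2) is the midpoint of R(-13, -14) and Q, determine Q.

Using the midpoint formula: M = ((x1 + x2)/2, (y1 + y2)/2)
We know M = (7/2, -23/2) and R = (-13, -14)
For x: 7/2 = (-13 + x2)/2, so x2 = 2*7/2 - -13 = 20
For y: -23/2 = (-14 + y2)/2, so y2 = 2*-23/2 - -14 = -9
Q = (20, -9)

(20, -9)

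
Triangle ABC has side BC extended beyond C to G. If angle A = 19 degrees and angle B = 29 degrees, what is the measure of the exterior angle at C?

The interior angle at C is 180 - 19 - 29 = 132 degrees.
The exterior angle and interior angle at C are supplementary:
Exterior angle = 180 - 132 = 48 degrees.

48 degrees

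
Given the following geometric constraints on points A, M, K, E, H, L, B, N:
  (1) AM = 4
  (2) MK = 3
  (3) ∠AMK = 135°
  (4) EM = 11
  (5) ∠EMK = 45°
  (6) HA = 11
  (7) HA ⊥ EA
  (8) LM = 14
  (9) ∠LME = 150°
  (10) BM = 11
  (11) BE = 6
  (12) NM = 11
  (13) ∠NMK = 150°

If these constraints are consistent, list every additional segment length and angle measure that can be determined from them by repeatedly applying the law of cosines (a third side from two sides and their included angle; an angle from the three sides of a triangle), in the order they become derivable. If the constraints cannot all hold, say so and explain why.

The constraints are consistent. Derivable facts, in order:
After 1 step:
- AK ≈ 6.48
- EL ≈ 24.16
- KE ≈ 9.13
- KN ≈ 13.68
- ∠BEM = 74.17°
- ∠BME = 31.65°
- ∠EBM = 74.17°
After 2 steps:
- ∠AKM = 25.89°
- ∠EKM = 121.56°
- ∠ELM = 13.16°
- ∠KAM = 19.11°
- ∠KEM = 13.44°
- ∠KNM = 6.29°
- ∠LEM = 16.84°
- ∠MKN = 23.71°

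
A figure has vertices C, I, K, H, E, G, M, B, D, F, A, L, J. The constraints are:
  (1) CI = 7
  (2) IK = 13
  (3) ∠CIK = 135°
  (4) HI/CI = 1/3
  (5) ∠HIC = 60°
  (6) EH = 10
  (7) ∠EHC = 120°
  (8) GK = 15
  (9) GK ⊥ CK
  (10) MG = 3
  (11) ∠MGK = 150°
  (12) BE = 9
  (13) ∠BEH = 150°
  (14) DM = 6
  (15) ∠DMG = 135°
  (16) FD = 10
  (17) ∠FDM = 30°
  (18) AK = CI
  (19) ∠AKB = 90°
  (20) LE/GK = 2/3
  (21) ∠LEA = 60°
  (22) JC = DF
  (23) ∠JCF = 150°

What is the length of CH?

From the given relations: HI = 1/3·CI = 1/3·7 ≈ 2.33.
Step 1: By the law of cosines on triangle CIH: CH² = 7² + 2.33² − 2·7·2.33·cos(60°) = 38.11, so CH = 7/3·√7.

Therefore, the length of CH = 7/3·√7.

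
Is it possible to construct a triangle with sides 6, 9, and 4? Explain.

Yes.
The triangle inequality requires that the sum of any two sides exceeds the third.
Here 4 + 6 = 10 > 9, so the condition is met.

Yes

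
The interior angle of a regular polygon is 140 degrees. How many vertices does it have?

The exterior angle is the supplement of the interior angle: 180 - 140 = 40 degrees.
Since the exterior angles of any convex polygon sum to 360 degrees, the number of sides is 360 / 40 = 9.

9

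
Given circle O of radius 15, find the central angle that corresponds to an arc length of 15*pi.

The full circumference is 2πr = 30*pi.
The arc is 15*pi / 30*pi = 1/2 of the full circle.
So the central angle = 1/2 × 360° = 180°.

180°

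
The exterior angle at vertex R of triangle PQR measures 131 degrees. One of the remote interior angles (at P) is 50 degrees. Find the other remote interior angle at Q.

The exterior angle theorem states that an exterior angle equals the sum of the two non-adjacent interior angles.
So 131 = 50 + angle Q, which gives angle Q = 131 - 50 = 81 degrees.

81 degrees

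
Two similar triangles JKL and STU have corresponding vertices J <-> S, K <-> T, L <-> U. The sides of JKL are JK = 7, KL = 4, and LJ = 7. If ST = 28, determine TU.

Similar triangles have proportional sides. Setting up the proportion:
ST / JK = TU / KL
28 / 7 = TU / 4
TU = 4 * 28 / 7 = 16.

16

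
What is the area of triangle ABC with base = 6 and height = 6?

A triangle's area is half the area of a rectangle with the same base and height.
Area = (1/2) * 6 * 6 = 18.

18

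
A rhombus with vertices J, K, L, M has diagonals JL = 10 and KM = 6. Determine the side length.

In a rhombus, the diagonals bisect each other perpendicularly, creating four congruent right triangles.
Each triangle has legs 5 (half of 10) and 3 (half of 6).
The hypotenuse of each right triangle is a side of the rhombus:
side = sqrt(5^2 + 3^2) = sqrt(34)

sqrt(34)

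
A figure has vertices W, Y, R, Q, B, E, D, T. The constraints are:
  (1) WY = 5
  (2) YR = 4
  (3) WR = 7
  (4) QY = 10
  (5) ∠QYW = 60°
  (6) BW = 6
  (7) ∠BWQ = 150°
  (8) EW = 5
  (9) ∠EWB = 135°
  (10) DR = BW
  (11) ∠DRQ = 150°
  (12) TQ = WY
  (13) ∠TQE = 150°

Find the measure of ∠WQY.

Step 1: By the law of cosines on triangle QYW: QW² = 10² + 5² − 2·10·5·cos(60°) = 75, so QW = 5·√3.
Step 2: By the inverse law of cosines on triangle WQY: cos(∠WQY) = ((5·√3)² + 10² − 5²) / (2·5·√3·10) = 150/173.21 = 0.866, so ∠WQY = 30°.

Therefore, the measure of angle ∠WQY = 30°.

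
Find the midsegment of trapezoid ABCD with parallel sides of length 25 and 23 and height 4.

The midsegment (median) of a trapezoid connects the midpoints of the non-parallel sides.
Its length is the average of the two bases: (25 + 23) / 2 = 24.

24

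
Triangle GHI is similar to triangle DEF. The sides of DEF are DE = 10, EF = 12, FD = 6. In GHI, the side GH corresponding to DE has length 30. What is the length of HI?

Since the triangles are similar, the ratio of corresponding sides is constant.
Scale factor k = GH / DE = 30 / 10 = 3
HI = k * EF = 3 * 12 = 36

36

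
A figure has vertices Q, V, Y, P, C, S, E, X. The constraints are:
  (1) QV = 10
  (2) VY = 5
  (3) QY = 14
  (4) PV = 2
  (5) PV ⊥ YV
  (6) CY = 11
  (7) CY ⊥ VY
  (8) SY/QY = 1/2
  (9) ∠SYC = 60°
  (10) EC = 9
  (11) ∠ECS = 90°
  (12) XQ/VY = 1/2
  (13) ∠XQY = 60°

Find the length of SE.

From the given relations: SY = 1/2·QY = 1/2·14 = 7.
Step 1: By the law of cosines on triangle CYS: CS² = 11² + 7² − 2·11·7·cos(60°) = 93, so CS = √93.
Step 2: By the law of cosines on triangle SCE: SE² = √93² + 9² − 2·√93·9·cos(90°) = 174, so SE = √174.

Therefore, the length of SE = √174.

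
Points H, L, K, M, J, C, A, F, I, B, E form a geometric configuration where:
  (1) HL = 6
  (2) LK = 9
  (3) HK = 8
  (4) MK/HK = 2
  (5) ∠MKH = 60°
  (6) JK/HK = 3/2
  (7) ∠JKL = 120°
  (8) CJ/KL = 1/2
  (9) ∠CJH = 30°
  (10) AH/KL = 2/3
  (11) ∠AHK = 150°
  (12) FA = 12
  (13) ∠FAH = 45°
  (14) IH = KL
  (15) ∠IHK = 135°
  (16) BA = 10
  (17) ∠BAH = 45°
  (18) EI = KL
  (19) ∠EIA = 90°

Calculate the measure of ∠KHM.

From the given relations: MK = 2·HK = 2·8 = 16.
Step 1: By the law of cosines on triangle HKM: HM² = 8² + 16² − 2·8·16·cos(60°) = 192, so HM = 8·√3.
Step 2: By the inverse law of cosines on triangle KHM: cos(∠KHM) = (8² + (8·√3)² − 16²) / (2·8·8·√3) = 0/221.7 = 0, so ∠KHM = 90°.

Therefore, the measure of angle ∠KHM = 90°.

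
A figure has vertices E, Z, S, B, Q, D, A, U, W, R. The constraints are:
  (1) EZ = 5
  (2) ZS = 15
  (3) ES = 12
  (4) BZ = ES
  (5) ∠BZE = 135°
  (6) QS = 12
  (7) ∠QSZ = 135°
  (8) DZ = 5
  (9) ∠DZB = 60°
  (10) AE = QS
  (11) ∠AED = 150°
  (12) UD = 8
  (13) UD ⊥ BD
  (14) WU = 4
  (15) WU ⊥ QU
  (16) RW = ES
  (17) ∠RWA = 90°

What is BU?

From the given relations: BZ = ES = 12.
Step 1: By the law of cosines on triangle BZD: BD² = 12² + 5² − 2·12·5·cos(60°) = 109, so BD = √109.
Step 2: By the law of cosines on triangle BDU: BU² = √109² + 8² − 2·√109·8·cos(90°) = 173, so BU = √173.

Therefore, the length of BU = √173.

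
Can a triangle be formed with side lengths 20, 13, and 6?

No.
The triangle inequality is violated: 13 + 6 = 19 ≤ 20.
These lengths cannot form a triangle.

No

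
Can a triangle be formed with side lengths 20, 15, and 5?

Check the triangle inequality: 15 + 5 = 20 ≤ 20.
Since the sum of two sides does not exceed the third, no triangle can be formed.

No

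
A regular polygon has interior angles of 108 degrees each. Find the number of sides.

Exterior angle = 180 - 108 = 72. n = 360 / 72 = 5.

5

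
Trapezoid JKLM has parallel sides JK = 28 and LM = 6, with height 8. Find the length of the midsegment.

The midsegment (median) of a trapezoid connects the midpoints of the non-parallel sides.
Its length is the average of the two bases: (28 + 6) / 2 = 17.

17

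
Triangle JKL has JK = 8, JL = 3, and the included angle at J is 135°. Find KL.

By the law of cosines: KL^2 = JK^2 + JL^2 - 2*JK*JL*cos(J)
KL^2 = 8^2 + 3^2 - 2*8*3*cos(135°)
KL^2 = 64 + 9 - 48*(-sqrt(2)/2)
KL^2 = 24*sqrt(2) + 73
KL = sqrt(24*sqrt(2) + 73)

sqrt(24*sqrt(2) + 73)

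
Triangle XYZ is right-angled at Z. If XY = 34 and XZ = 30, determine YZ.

Rearranging the Pythagorean theorem to solve for the unknown leg:
leg^2 = hypotenuse^2 - known_leg^2 = 1156 - 900 = 256
leg = sqrt(256) = 16.

16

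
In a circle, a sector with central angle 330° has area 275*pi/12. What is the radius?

Sector area A = πr² × θ/360, so r² = 360A / (πθ).
r² = 360 × 275*pi/12 / (π × 330)
r² = 25
r = 5

5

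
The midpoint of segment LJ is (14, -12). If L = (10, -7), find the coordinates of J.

Using the midpoint formula: M = ((x1 + x2)/2, (y1 + y2)/2)
We know M = (14, -12) and L = (10, -7)
For x: 14 = (10 + x2)/2, so x2 = 2*14 - 10 = 18
For y: -12 = (-7 + y2)/2, so y2 = 2*-12 - -7 = -17
J = (18, -17)

(18, -17)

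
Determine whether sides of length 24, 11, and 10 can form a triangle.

No.
The triangle inequality is violated: 11 + 10 = 21 ≤ 24.
These lengths cannot form a triangle.

No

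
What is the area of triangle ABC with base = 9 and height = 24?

Area = (1/2)(9)(24) = 108

108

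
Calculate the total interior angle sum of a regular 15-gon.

The sum of interior angles of an n-sided polygon is (n - 2) * 180.
For n = 15: (15 - 2) * 180 = 13 * 180 = 2340 degrees.

2340 degrees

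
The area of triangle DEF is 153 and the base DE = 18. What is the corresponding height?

height = 2 * 153 / 18 = 17

17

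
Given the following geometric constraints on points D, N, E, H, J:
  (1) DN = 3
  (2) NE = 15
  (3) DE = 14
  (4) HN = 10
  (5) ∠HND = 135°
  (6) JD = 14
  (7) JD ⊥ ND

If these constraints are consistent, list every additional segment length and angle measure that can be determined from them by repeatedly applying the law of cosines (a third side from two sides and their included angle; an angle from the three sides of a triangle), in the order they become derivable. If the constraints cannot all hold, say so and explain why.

The constraints are consistent. Derivable facts, in order:
After 1 step:
- DH ≈ 12.31
- NJ ≈ 14.32
- ∠DEN = 11.2°
- ∠DNE = 65.03°
- ∠EDN = 103.77°
After 2 steps:
- ∠DHN = 9.93°
- ∠DJN = 12.09°
- ∠DNJ = 77.91°
- ∠HDN = 35.07°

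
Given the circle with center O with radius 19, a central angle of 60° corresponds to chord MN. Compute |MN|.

Chord = 2(19) sin(30°) = 19

19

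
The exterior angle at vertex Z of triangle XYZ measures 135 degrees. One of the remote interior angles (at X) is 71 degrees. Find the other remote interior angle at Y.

angle Y = 135 - 71 = 64 degrees (exterior angle theorem).

64 degrees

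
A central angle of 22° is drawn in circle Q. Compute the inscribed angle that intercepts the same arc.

Inscribed angle = 22° / 2 = 11° (inscribed angle theorem).

11°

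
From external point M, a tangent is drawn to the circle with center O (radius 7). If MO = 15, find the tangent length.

The tangent, radius, and line from the external point to the center form a right triangle.
The right angle is where the tangent meets the radius.
By the Pythagorean theorem: tangent² + 7² = 15²
tangent² = 225 - 49 = 176
tangent = 4*sqrt(11)

4*sqrt(11)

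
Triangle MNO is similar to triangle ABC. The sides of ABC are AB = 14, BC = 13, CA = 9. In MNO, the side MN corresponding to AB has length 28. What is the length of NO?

Similar triangles have proportional sides. Setting up the proportion:
MN / AB = NO / BC
28 / 14 = NO / 13
NO = 13 * 28 / 14 = 26.

26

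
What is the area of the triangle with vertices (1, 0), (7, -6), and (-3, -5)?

The Shoelace formula computes the area from vertex coordinates by summing cross products.
For vertices (1,0), (7,-6), (-3,-5):
Signed sum = 1*-6 - 7*0 + 7*-5 - -3*-6 + -3*0 - 1*-5
= -6 + -53 + 5 = -54
Area = (1/2)|-54| = 27.

27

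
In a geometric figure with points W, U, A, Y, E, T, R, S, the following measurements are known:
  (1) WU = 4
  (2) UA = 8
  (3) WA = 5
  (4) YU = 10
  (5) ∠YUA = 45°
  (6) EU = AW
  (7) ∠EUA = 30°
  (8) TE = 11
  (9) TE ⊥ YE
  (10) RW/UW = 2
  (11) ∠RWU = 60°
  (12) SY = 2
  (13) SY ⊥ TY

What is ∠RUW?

From the given relations: RW = 2·UW = 2·4 = 8.
Step 1: By the law of cosines on triangle UWR: UR² = 4² + 8² − 2·4·8·cos(60°) = 48, so UR = 4·√3.
Step 2: By the inverse law of cosines on triangle RUW: cos(∠RUW) = ((4·√3)² + 4² − 8²) / (2·4·√3·4) = 0/55.43 = 0, so ∠RUW = 90°.

Therefore, the measure of angle ∠RUW = 90°.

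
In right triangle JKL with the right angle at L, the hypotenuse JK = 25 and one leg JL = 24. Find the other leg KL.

KL = sqrt(25^2 - 24^2) = sqrt(49) = 7

7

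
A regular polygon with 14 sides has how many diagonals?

The number of diagonals in an n-gon is n(n - 3)/2.
For n = 14: 14(14 - 3)/2 = 14 × 11 / 2 = 77.

77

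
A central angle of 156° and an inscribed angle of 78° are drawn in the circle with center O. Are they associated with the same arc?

By the inscribed angle theorem, if both angles subtend the same arc, the inscribed angle must be half the central angle.
Half of 156° = 78°, which equals the given inscribed angle of 78°.
Therefore, yes, they correspond to the same arc.

Yes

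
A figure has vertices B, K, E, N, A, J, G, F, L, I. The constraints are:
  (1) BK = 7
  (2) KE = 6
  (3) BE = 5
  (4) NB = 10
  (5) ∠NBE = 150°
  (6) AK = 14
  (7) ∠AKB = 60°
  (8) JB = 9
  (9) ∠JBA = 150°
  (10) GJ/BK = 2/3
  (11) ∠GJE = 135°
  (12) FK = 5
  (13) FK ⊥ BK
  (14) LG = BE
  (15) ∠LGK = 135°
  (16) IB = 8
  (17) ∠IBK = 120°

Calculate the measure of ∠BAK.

Step 1: By the law of cosines on triangle AKB: AB² = 14² + 7² − 2·14·7·cos(60°) = 147, so AB = 7·√3.
Step 2: By the inverse law of cosines on triangle BAK: cos(∠BAK) = ((7·√3)² + 14² − 7²) / (2·7·√3·14) = 294/339.48 = 0.866, so ∠BAK = 30°.

Therefore, the measure of angle ∠BAK = 30°.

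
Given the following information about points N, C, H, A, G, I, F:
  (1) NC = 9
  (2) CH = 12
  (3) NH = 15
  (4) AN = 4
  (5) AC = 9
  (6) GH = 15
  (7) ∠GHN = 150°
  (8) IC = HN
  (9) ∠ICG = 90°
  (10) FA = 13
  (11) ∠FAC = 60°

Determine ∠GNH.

Step 1: By the law of cosines on triangle NHG: NG² = 15² + 15² − 2·15·15·cos(150°) = 839.71, so NG ≈ 28.98.
Step 2: By the inverse law of cosines on triangle GNH: cos(∠GNH) = (28.98² + 15² − 15²) / (2·28.98·15) = 839.71/869.33 = 0.9659, so ∠GNH = 15°.

Therefore, the measure of angle ∠GNH = 15°.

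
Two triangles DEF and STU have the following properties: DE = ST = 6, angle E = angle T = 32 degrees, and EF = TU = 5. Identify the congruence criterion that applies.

Consider the given information: DE = ST = 6, angle E = angle T = 32 degrees, and EF = TU = 5
This is not SSS or AAS: SSS requires all three pairs of sides, but we don't have that. AAS requires two angles and a non-included side.
The correct criterion is SAS. Two pairs of corresponding sides and the included angle are equal (Side-Angle-Side).

SAS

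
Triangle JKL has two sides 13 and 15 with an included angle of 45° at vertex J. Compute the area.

When two sides and the included angle are known, the area formula is (1/2)ab sin(C).
The height from one side to the opposite vertex is 15 sin(45°) = 15*sqrt(2)/2.
Area = (1/2) * 13 * 15*sqrt(2)/2 = 195*sqrt(2)/4.

195*sqrt(2)/4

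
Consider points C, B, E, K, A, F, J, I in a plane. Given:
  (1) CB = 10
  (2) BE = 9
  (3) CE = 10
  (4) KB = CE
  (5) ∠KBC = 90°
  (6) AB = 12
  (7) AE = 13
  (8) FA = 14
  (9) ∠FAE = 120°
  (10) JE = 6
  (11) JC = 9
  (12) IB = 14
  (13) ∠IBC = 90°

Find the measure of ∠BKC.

From the given relations: KB = CE = 10.
Step 1: By the law of cosines on triangle KBC: KC² = 10² + 10² − 2·10·10·cos(90°) = 200, so KC = 10·√2.
Step 2: By the inverse law of cosines on triangle BKC: cos(∠BKC) = (10² + (10·√2)² − 10²) / (2·10·10·√2) = 200/282.84 = 0.7071, so ∠BKC = 45°.

Therefore, the measure of angle ∠BKC = 45°.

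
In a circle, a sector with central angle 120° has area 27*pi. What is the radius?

The sector covers 120°/360° = 1/3 of the full circle.
Full circle area = 27*pi / 1/3 = 81*pi.
Since full area = πr², we get r² = 81*pi/π = 81, so r = 9.

9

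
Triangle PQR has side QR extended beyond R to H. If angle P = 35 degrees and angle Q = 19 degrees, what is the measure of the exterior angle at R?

Exterior angle = 35 + 19 = 54 degrees (exterior angle theorem).

54 degrees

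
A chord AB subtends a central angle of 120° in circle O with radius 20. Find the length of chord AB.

Drop a perpendicular from the center to the chord, bisecting both the chord and the central angle.
Each half-chord = r sin(θ/2) = 20 sin(60°).
The full chord = 2 × 20 × sin(60°) = 20*sqrt(3).

20*sqrt(3)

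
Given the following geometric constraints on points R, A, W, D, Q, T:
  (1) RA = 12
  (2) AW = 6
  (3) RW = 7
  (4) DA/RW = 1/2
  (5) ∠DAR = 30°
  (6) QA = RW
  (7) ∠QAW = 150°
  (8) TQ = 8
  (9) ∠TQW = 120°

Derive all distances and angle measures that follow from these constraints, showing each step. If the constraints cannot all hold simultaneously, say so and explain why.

The constraints are consistent.

From the given relations:
  DA = 1/2·RW = 1/2·7 ≈ 3.5
  QA = RW = 7

Step 1: From RA = 12, AD = 3.5, and ∠RAD = 30°, by the law of cosines:
  RD² = RA² + AD² - 2·RA·AD·cos(30°) = 144 + 12.25 - 72.75 = 83.5
  RD ≈ 9.14

Step 2: From WA = 6, AQ = 7, and ∠WAQ = 150°, by the law of cosines:
  WQ² = WA² + AQ² - 2·WA·AQ·cos(150°) = 36 + 49 + 72.75 = 157.7
  WQ ≈ 12.56

Step 3: From RA = 12, RW = 7, AW = 6, by the inverse law of cosines:
  cos(∠ARW) = (RA² + RW² - AW²) / (2·RA·RW)
  ∠ARW = 20.85°

Step 4: From AR = 12, AW = 6, RW = 7, by the inverse law of cosines:
  cos(∠RAW) = (AR² + AW² - RW²) / (2·AR·AW)
  ∠RAW = 24.53°

Step 5: From WA = 6, WR = 7, AR = 12, by the inverse law of cosines:
  cos(∠AWR) = (WA² + WR² - AR²) / (2·WA·WR)
  ∠AWR = 134.62°

Step 6: From WQ = 12.56, QT = 8, and ∠WQT = 120°, by the law of cosines:
  WT² = WQ² + QT² - 2·WQ·QT·cos(120°) = 157.7 + 64 + 100.5 = 322.2
  WT ≈ 17.95

Step 7: From RA = 12, RD = 9.14, AD = 3.5, by the inverse law of cosines:
  cos(∠ARD) = (RA² + RD² - AD²) / (2·RA·RD)
  ∠ARD = 11.04°

Step 8: From WA = 6, WQ = 12.56, AQ = 7, by the inverse law of cosines:
  cos(∠AWQ) = (WA² + WQ² - AQ²) / (2·WA·WQ)
  ∠AWQ = 16.18°

Step 9: From DA = 3.5, DR = 9.14, AR = 12, by the inverse law of cosines:
  cos(∠ADR) = (DA² + DR² - AR²) / (2·DA·DR)
  ∠ADR = 138.96°

Step 10: From QA = 7, QW = 12.56, AW = 6, by the inverse law of cosines:
  cos(∠AQW) = (QA² + QW² - AW²) / (2·QA·QW)
  ∠AQW = 13.82°

Step 11: From WQ = 12.56, WT = 17.95, QT = 8, by the inverse law of cosines:
  cos(∠QWT) = (WQ² + WT² - QT²) / (2·WQ·WT)
  ∠QWT = 22.7°

Step 12: From TQ = 8, TW = 17.95, QW = 12.56, by the inverse law of cosines:
  cos(∠QTW) = (TQ² + TW² - QW²) / (2·TQ·TW)
  ∠QTW = 37.3°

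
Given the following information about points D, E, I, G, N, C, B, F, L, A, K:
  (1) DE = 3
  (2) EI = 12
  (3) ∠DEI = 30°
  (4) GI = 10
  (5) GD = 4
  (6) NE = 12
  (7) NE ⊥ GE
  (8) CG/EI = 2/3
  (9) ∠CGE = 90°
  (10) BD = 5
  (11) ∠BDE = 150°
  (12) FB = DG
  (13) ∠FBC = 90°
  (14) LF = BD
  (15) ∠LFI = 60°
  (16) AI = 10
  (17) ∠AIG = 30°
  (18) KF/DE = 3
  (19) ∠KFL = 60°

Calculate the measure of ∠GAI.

Step 1: By the law of cosines on triangle AIG: AG² = 10² + 10² − 2·10·10·cos(30°) = 26.79, so AG ≈ 5.18.
Step 2: By the inverse law of cosines on triangle GAI: cos(∠GAI) = (5.18² + 10² − 10²) / (2·5.18·10) = 26.79/103.53 = 0.2588, so ∠GAI = 75°.

Therefore, the measure of angle ∠GAI = 75°.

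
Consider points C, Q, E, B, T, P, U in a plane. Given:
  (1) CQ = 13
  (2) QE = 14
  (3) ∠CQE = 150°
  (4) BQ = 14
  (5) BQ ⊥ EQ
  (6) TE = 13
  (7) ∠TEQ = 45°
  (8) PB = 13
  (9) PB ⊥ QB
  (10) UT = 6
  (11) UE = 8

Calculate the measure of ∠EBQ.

Step 1: By the law of cosines on triangle BQE: BE² = 14² + 14² − 2·14·14·cos(90°) = 392, so BE = 14·√2.
Step 2: By the inverse law of cosines on triangle EBQ: cos(∠EBQ) = ((14·√2)² + 14² − 14²) / (2·14·√2·14) = 392/554.37 = 0.7071, so ∠EBQ = 45°.

Therefore, the measure of angle ∠EBQ = 45°.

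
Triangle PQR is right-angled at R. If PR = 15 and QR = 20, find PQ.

PQ = sqrt(15^2 + 20^2) = sqrt(625) = 25

25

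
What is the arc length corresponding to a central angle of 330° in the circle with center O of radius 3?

Arc length = 2π(3)(11/12) = 11*pi/2

11*pi/2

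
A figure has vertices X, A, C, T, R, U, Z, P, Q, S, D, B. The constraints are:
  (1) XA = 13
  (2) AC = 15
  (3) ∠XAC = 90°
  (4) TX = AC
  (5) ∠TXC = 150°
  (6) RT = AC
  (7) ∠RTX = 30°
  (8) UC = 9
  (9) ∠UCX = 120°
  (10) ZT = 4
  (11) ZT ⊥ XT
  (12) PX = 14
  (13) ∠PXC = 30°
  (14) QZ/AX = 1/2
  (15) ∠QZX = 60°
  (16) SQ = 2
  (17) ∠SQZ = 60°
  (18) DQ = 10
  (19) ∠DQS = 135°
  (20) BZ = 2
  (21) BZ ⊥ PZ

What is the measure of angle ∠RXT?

From the given relations: TX = AC = 15; RT = AC = 15.
Step 1: By the law of cosines on triangle XTR: XR² = 15² + 15² − 2·15·15·cos(30°) = 60.29, so XR ≈ 7.76.
Step 2: By the inverse law of cosines on triangle RXT: cos(∠RXT) = (7.76² + 15² − 15²) / (2·7.76·15) = 60.29/232.94 = 0.2588, so ∠RXT = 75°.

Therefore, the measure of angle ∠RXT = 75°.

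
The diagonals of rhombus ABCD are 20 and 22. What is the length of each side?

The diagonals of a rhombus bisect each other at right angles.
Half-diagonals: 20/2 = 10 and 22/2 = 11
side = sqrt(10^2 + 11^2)
side = sqrt(100 + 121)
side = sqrt(221)

sqrt(221)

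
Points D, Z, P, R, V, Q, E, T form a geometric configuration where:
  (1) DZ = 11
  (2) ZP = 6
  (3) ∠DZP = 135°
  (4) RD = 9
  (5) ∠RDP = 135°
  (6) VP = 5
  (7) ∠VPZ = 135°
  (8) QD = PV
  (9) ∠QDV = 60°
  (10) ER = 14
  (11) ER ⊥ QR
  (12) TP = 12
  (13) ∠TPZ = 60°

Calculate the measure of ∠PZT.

Step 1: By the law of cosines on triangle ZPT: ZT² = 6² + 12² − 2·6·12·cos(60°) = 108, so ZT = 6·√3.
Step 2: By the inverse law of cosines on triangle PZT: cos(∠PZT) = (6² + (6·√3)² − 12²) / (2·6·6·√3) = 0/124.71 = 0, so ∠PZT = 90°.

Therefore, the measure of angle ∠PZT = 90°.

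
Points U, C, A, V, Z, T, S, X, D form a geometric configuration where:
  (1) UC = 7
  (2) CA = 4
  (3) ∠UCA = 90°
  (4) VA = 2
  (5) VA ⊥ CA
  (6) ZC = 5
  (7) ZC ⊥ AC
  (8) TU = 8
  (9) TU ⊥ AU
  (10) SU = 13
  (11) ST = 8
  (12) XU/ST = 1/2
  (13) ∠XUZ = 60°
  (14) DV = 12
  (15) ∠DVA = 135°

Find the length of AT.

Step 1: By the law of cosines on triangle UCA: UA² = 7² + 4² − 2·7·4·cos(90°) = 65, so UA = √65.
Step 2: By the law of cosines on triangle AUT: AT² = √65² + 8² − 2·√65·8·cos(90°) = 129, so AT = √129.

Therefore, the length of AT = √129.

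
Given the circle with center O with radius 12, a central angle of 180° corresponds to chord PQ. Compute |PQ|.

Chord = 2(12) sin(90°) = 24

24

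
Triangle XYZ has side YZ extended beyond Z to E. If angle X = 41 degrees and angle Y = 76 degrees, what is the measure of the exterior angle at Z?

Exterior angle = 41 + 76 = 117 degrees (exterior angle theorem).

117 degrees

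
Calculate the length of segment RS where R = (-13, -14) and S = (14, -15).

d = sqrt((27)^2 + (-1)^2) = sqrt(730)

sqrt(730)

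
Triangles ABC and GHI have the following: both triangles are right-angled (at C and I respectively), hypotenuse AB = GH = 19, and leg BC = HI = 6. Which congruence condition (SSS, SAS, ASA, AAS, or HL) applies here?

The given information provides:
both triangles are right-angled (at C and I respectively), hypotenuse AB = GH = 19, and leg BC = HI = 6
This matches the HL congruence theorem.
The hypotenuse and one leg of two right triangles are equal (Hypotenuse-Leg).

HL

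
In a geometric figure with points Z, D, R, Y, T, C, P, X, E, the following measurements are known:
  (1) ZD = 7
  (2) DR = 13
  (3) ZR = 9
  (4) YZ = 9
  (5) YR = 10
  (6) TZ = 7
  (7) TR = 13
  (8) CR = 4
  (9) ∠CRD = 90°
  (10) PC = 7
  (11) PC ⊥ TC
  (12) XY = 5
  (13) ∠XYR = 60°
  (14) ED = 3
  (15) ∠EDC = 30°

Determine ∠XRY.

Step 1: By the law of cosines on triangle RYX: RX² = 10² + 5² − 2·10·5·cos(60°) = 75, so RX = 5·√3.
Step 2: By the inverse law of cosines on triangle XRY: cos(∠XRY) = ((5·√3)² + 10² − 5²) / (2·5·√3·10) = 150/173.21 = 0.866, so ∠XRY = 30°.

Therefore, the measure of angle ∠XRY = 30°.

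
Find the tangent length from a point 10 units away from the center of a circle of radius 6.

The tangent, radius, and line from the external point to the center form a right triangle.
The right angle is where the tangent meets the radius.
By the Pythagorean theorem: tangent² + 6² = 10²
tangent² = 100 - 36 = 64
tangent = 8

8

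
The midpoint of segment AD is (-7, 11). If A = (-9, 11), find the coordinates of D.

Using the midpoint formula: M = ((x1 + x2)/2, (y1 + y2)/2)
We know M = (-7, 11) and A = (-9, 11)
For x: -7 = (-9 + x2)/2, so x2 = 2*-7 - -9 = -5
For y: 11 = (11 + y2)/2, so y2 = 2*11 - 11 = 11
D = (-5, 11)

(-5, 11)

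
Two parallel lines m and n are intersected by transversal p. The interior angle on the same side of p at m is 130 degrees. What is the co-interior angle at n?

Co-interior (same-side interior) angles are between the parallel lines on the same side of the transversal.
Unlike corresponding or alternate interior angles, they are supplementary rather than equal.
So the angle = 180 - 130 = 50 degrees.

50 degrees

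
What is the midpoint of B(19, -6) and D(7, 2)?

The midpoint is the point halfway along the segment.
Move half the horizontal distance: 19 + (7 - 19)/2 = 19 + -12/2 = 13
Move half the vertical distance: -6 + (2 - -6)/2 = -6 + 8/2 = -2
Midpoint = (13, -2)

(13, -2)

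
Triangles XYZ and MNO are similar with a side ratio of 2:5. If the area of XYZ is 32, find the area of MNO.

The ratio of areas of similar triangles = (side ratio)^2.
Side ratio = 2:5, so area ratio = 4:25.
Area of MNO / Area of XYZ = 25/4
Area of MNO = 32 * 25/4 = 200

200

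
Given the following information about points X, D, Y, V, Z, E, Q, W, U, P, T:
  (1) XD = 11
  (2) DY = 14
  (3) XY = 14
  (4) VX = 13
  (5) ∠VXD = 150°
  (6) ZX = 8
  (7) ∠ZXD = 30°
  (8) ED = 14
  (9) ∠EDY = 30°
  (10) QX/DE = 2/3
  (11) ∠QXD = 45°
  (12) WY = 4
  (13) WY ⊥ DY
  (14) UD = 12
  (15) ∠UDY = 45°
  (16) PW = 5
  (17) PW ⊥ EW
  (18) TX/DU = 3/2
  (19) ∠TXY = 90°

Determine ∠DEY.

Step 1: By the law of cosines on triangle EDY: EY² = 14² + 14² − 2·14·14·cos(30°) = 52.52, so EY ≈ 7.25.
Step 2: By the inverse law of cosines on triangle DEY: cos(∠DEY) = (14² + 7.25² − 14²) / (2·14·7.25) = 52.52/202.91 = 0.2588, so ∠DEY = 75°.

Therefore, the measure of angle ∠DEY = 75°.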